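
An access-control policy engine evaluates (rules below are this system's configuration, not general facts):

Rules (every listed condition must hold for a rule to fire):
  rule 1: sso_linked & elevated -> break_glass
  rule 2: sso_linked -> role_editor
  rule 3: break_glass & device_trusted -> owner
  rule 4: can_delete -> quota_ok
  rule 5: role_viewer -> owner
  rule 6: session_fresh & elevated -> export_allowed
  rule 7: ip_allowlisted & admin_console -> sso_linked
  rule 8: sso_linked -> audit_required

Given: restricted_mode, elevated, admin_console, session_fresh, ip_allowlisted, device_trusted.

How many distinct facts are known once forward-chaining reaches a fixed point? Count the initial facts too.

12

Round 1: rule 6 [session_fresh & elevated -> export_allowed]; rule 7 [ip_allowlisted & admin_console -> sso_linked]. Adds export_allowed, sso_linked.
Round 2: rule 1 [sso_linked & elevated -> break_glass]; rule 2 [sso_linked -> role_editor]; rule 8 [sso_linked -> audit_required]. Adds break_glass, role_editor, audit_required.
Round 3: rule 3 [break_glass & device_trusted -> owner]. Adds owner.
Closure: {admin_console, audit_required, break_glass, device_trusted, elevated, export_allowed, ip_allowlisted, owner, restricted_mode, role_editor, session_fresh, sso_linked} — 12 facts.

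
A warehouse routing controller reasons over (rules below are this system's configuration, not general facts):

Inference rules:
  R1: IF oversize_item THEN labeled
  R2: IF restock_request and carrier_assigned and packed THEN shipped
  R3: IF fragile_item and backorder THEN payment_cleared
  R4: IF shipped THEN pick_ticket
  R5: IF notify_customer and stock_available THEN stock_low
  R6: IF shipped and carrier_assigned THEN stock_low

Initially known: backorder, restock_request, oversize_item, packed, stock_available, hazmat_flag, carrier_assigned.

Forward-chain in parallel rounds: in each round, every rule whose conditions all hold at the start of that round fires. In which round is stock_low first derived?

Round 1 — R1, R2, derive labeled, shipped.
Round 2 — R4, R6, derive pick_ticket, stock_low.
stock_low first appears in round 2.

2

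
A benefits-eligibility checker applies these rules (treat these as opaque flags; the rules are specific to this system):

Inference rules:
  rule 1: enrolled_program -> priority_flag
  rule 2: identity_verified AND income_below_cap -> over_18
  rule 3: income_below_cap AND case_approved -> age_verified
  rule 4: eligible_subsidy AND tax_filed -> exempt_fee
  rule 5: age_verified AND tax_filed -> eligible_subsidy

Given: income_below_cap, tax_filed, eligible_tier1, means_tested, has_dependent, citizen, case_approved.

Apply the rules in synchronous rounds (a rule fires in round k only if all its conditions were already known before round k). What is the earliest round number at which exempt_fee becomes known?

3

Round 1: rule 3 [income_below_cap AND case_approved -> age_verified]. Adds age_verified.
Round 2: rule 5 [age_verified AND tax_filed -> eligible_subsidy]. Adds eligible_subsidy.
Round 3: rule 4 [eligible_subsidy AND tax_filed -> exempt_fee]. Adds exempt_fee.
exempt_fee first appears in round 3.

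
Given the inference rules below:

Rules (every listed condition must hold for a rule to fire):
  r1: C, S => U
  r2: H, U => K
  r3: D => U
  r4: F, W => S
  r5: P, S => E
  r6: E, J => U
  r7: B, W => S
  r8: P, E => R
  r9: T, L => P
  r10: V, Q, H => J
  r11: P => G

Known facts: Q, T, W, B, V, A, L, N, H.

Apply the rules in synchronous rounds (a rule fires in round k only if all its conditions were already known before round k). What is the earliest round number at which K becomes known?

Round 1 — r7, r9, r10, derive S, P, J.
Round 2 — r5, r11, derive E, G.
Round 3 — r6, r8, derive U, R.
Round 4 — r2, derive K.
K first appears in round 4.

4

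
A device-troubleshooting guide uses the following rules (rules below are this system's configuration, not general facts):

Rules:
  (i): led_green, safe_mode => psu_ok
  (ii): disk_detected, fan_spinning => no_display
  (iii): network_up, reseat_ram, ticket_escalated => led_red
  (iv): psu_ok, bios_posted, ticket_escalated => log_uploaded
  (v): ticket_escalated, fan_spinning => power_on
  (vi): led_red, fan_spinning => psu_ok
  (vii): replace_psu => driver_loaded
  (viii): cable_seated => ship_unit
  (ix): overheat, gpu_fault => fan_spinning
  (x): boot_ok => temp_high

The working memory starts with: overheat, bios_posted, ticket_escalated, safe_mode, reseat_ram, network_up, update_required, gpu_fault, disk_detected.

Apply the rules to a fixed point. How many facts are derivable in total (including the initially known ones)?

15

Round 1 fires (iii), (ix), giving led_red, fan_spinning.
Round 2 fires (ii), (v), (vi), giving no_display, power_on, psu_ok.
Round 3 fires (iv), giving log_uploaded.
Closure: {bios_posted, disk_detected, fan_spinning, gpu_fault, led_red, log_uploaded, network_up, no_display, overheat, power_on, psu_ok, reseat_ram, safe_mode, ticket_escalated, update_required} — 15 facts.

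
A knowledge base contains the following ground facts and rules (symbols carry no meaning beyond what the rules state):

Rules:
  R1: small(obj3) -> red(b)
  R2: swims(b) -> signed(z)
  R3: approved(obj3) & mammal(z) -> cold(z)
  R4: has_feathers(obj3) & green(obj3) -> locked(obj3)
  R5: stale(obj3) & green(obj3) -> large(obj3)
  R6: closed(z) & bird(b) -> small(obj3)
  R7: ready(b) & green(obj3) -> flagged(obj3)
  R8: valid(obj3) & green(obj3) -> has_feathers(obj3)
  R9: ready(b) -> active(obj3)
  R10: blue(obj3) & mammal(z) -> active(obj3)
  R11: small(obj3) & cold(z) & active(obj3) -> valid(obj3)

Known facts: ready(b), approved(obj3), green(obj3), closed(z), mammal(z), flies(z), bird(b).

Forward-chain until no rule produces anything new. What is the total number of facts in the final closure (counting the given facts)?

15

Round 1 fires R3, R6, R7, R9, giving cold(z), small(obj3), flagged(obj3), active(obj3).
Round 2 fires R1, R11, giving red(b), valid(obj3).
Round 3 fires R8, giving has_feathers(obj3).
Round 4 fires R4, giving locked(obj3).
Closure: {active(obj3), approved(obj3), bird(b), closed(z), cold(z), flagged(obj3), flies(z), green(obj3), has_feathers(obj3), locked(obj3), mammal(z), ready(b), red(b), small(obj3), valid(obj3)} — 15 facts.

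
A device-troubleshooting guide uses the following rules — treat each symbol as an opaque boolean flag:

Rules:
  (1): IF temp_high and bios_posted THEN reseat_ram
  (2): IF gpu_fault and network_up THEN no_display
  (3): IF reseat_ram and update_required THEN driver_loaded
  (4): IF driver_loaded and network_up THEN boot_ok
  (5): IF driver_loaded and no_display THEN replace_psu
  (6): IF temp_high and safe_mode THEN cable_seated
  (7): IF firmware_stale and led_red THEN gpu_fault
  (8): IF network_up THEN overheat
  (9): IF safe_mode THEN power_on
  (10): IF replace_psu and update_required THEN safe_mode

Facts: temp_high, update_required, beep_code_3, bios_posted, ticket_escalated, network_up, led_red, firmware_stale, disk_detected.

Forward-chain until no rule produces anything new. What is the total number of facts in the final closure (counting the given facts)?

Round 1 — (1), (7), (8), derive reseat_ram, gpu_fault, overheat.
Round 2 — (2), (3), derive no_display, driver_loaded.
Round 3 — (4), (5), derive boot_ok, replace_psu.
Round 4 — (10), derive safe_mode.
Round 5 — (6), (9), derive cable_seated, power_on.
Closure: {beep_code_3, bios_posted, boot_ok, cable_seated, disk_detected, driver_loaded, firmware_stale, gpu_fault, led_red, network_up, no_display, overheat, power_on, replace_psu, reseat_ram, safe_mode, temp_high, ticket_escalated, update_required} — 19 facts.

19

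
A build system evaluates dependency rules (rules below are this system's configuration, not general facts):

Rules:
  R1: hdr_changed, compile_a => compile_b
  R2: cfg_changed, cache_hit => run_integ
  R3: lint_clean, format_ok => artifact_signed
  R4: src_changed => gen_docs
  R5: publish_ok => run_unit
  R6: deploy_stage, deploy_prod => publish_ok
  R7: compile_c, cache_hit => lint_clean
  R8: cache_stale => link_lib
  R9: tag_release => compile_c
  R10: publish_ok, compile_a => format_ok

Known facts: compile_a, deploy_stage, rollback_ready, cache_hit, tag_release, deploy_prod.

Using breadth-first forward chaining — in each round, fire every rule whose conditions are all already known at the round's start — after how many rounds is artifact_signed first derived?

Round 1 fires R6, R9, giving publish_ok, compile_c.
Round 2 fires R5, R7, R10, giving run_unit, lint_clean, format_ok.
Round 3 fires R3, giving artifact_signed.
artifact_signed first appears in round 3.

3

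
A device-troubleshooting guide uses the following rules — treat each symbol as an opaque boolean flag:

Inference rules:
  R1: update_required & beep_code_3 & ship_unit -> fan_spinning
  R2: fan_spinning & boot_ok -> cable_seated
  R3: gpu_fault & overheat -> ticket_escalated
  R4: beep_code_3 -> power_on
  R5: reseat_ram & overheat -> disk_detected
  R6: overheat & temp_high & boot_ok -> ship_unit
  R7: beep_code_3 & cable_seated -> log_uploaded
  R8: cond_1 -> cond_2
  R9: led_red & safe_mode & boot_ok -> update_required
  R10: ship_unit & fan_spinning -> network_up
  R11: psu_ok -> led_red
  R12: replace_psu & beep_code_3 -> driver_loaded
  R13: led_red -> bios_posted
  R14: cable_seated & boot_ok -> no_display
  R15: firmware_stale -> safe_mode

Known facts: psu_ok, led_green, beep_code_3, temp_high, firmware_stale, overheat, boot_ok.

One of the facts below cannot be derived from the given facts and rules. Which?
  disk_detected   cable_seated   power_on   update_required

Round 1 fires R4, R6, R11, R15, giving power_on, ship_unit, led_red, safe_mode.
Round 2 fires R9, R13, giving update_required, bios_posted.
Round 3 fires R1, giving fan_spinning.
Round 4 fires R2, R10, giving cable_seated, network_up.
Round 5 fires R7, R14, giving log_uploaded, no_display.
Derived: update_required (round 2), cable_seated (round 4), power_on (round 1). disk_detected never appears in any round.

disk_detected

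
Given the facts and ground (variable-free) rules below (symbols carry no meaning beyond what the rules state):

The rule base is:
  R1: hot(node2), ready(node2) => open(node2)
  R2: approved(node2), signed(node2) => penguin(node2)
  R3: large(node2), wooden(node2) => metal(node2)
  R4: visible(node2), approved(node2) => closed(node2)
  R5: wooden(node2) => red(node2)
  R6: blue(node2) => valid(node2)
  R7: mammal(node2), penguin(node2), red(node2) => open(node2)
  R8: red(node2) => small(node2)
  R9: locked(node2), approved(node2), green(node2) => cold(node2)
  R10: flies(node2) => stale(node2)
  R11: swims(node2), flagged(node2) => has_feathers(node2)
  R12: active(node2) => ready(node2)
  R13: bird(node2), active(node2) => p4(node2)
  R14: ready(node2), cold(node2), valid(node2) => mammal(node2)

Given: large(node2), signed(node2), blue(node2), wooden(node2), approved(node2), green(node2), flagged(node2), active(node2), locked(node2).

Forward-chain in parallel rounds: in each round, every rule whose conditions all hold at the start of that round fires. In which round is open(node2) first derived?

3

Round 1: R2 [approved(node2), signed(node2) => penguin(node2)]; R3 [large(node2), wooden(node2) => metal(node2)]; R5 [wooden(node2) => red(node2)]; R6 [blue(node2) => valid(node2)]; R9 [locked(node2), approved(node2), green(node2) => cold(node2)]; R12 [active(node2) => ready(node2)]. New: penguin(node2), metal(node2), red(node2), valid(node2), cold(node2), ready(node2).
Round 2: R8 [red(node2) => small(node2)]; R14 [ready(node2), cold(node2), valid(node2) => mammal(node2)]. New: small(node2), mammal(node2).
Round 3: R7 [mammal(node2), penguin(node2), red(node2) => open(node2)]. New: open(node2).
open(node2) first appears in round 3.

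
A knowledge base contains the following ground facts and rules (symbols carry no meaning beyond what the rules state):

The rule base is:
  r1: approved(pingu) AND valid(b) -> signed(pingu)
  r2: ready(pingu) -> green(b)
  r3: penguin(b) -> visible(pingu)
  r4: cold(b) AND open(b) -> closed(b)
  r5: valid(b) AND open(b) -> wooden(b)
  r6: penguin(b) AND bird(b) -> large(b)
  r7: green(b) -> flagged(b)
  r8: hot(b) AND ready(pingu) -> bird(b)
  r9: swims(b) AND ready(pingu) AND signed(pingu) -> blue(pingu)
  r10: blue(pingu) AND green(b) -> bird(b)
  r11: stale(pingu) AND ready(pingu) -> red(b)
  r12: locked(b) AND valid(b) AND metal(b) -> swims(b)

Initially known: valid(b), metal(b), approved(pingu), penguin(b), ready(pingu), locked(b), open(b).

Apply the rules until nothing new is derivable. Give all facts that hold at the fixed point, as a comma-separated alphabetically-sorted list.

approved(pingu), bird(b), blue(pingu), flagged(b), green(b), large(b), locked(b), metal(b), open(b), penguin(b), ready(pingu), signed(pingu), swims(b), valid(b), visible(pingu), wooden(b)

Round 1 — r1, r2, r3, r5, r12, derive signed(pingu), green(b), visible(pingu), wooden(b), swims(b).
Round 2 — r7, r9, derive flagged(b), blue(pingu).
Round 3 — r10, derive bird(b).
Round 4 — r6, derive large(b).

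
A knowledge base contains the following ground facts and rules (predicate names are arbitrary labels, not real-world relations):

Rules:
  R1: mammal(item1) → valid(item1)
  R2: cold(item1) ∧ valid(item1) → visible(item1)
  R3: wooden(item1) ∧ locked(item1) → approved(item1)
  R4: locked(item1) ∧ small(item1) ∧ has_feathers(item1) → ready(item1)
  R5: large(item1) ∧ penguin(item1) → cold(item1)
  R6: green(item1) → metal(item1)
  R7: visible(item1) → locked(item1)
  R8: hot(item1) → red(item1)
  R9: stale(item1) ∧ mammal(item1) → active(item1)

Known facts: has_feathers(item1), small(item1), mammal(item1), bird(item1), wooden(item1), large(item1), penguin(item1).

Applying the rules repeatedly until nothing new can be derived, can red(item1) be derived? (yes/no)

no

Round 1 — R1, R5, derive valid(item1), cold(item1).
Round 2 — R2, derive visible(item1).
Round 3 — R7, derive locked(item1).
Round 4 — R3, R4, derive approved(item1), ready(item1).
Fixed point reached. red(item1) is concluded only by R8; R8 needs hot(item1) (never derived).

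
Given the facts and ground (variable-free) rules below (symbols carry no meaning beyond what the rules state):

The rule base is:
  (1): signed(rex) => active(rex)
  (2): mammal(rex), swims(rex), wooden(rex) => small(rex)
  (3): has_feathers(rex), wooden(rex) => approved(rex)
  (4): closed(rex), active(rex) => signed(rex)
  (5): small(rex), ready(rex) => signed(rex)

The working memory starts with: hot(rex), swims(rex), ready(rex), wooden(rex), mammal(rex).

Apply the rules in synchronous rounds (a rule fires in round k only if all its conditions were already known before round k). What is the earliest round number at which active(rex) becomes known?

Round 1 fires (2), giving small(rex).
Round 2 fires (5), giving signed(rex).
Round 3 fires (1), giving active(rex).
active(rex) first appears in round 3.

3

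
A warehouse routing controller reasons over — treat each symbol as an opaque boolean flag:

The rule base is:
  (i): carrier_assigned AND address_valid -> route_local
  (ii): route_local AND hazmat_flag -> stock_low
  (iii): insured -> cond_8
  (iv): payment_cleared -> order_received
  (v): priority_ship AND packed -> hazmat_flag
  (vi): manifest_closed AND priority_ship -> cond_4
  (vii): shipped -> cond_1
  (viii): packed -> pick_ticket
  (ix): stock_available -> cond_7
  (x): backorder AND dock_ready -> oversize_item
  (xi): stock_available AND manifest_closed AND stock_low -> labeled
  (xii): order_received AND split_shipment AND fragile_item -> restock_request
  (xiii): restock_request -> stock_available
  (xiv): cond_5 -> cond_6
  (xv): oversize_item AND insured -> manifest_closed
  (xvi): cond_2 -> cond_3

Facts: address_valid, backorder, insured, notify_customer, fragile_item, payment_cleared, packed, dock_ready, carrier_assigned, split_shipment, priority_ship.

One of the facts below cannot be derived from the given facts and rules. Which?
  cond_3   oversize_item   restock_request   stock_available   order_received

Round 1: (i) [carrier_assigned AND address_valid -> route_local]; (iii) [insured -> cond_8]; (iv) [payment_cleared -> order_received]; (v) [priority_ship AND packed -> hazmat_flag]; (viii) [packed -> pick_ticket]; (x) [backorder AND dock_ready -> oversize_item]. Adds route_local, cond_8, order_received, hazmat_flag, pick_ticket, oversize_item.
Round 2: (ii) [route_local AND hazmat_flag -> stock_low]; (xii) [order_received AND split_shipment AND fragile_item -> restock_request]; (xv) [oversize_item AND insured -> manifest_closed]. Adds stock_low, restock_request, manifest_closed.
Round 3: (vi) [manifest_closed AND priority_ship -> cond_4]; (xiii) [restock_request -> stock_available]. Adds cond_4, stock_available.
Round 4: (ix) [stock_available -> cond_7]; (xi) [stock_available AND manifest_closed AND stock_low -> labeled]. Adds cond_7, labeled.
Derived: order_received (round 1), restock_request (round 2), oversize_item (round 1), stock_available (round 3). cond_3 never appears in any round.

cond_3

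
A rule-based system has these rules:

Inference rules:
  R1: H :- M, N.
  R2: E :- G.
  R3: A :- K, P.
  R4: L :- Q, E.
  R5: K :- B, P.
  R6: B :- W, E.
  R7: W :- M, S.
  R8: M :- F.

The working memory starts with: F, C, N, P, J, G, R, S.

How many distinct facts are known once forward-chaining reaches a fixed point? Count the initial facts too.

15

Round 1: R2 [E :- G.]; R8 [M :- F.]. New: E, M.
Round 2: R1 [H :- M, N.]; R7 [W :- M, S.]. New: H, W.
Round 3: R6 [B :- W, E.]. New: B.
Round 4: R5 [K :- B, P.]. New: K.
Round 5: R3 [A :- K, P.]. New: A.
Closure: {A, B, C, E, F, G, H, J, K, M, N, P, R, S, W} — 15 facts.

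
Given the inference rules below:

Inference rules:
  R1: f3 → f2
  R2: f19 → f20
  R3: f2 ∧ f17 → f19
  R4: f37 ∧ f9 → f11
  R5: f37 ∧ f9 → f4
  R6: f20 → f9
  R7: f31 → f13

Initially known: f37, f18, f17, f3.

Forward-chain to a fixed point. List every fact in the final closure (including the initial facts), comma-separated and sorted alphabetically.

f11, f17, f18, f19, f2, f20, f3, f37, f4, f9

Round 1: R1 [f3 → f2]. Adds f2.
Round 2: R3 [f2 ∧ f17 → f19]. Adds f19.
Round 3: R2 [f19 → f20]. Adds f20.
Round 4: R6 [f20 → f9]. Adds f9.
Round 5: R4 [f37 ∧ f9 → f11]; R5 [f37 ∧ f9 → f4]. Adds f11, f4.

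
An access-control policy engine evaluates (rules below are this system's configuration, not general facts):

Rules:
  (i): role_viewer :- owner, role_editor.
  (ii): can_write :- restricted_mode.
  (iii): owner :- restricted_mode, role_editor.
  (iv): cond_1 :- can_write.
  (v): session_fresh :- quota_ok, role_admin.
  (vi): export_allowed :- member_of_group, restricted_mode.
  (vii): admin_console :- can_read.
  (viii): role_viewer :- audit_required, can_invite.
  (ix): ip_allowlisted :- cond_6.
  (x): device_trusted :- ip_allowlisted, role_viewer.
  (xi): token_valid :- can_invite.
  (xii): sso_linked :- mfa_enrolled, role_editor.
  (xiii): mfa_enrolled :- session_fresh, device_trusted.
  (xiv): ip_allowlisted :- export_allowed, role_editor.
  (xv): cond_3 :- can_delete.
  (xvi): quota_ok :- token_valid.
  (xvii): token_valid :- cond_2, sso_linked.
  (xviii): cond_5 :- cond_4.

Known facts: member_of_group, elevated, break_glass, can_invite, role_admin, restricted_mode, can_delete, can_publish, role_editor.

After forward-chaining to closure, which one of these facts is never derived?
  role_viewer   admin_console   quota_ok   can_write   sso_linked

Round 1 — (ii), (iii), (vi), (xi), (xv), derive can_write, owner, export_allowed, token_valid, cond_3.
Round 2 — (i), (iv), (xiv), (xvi), derive role_viewer, cond_1, ip_allowlisted, quota_ok.
Round 3 — (v), (x), derive session_fresh, device_trusted.
Round 4 — (xiii), derive mfa_enrolled.
Round 5 — (xii), derive sso_linked.
Derived: role_viewer (round 2), can_write (round 1), quota_ok (round 2), sso_linked (round 5). admin_console never appears in any round.

admin_console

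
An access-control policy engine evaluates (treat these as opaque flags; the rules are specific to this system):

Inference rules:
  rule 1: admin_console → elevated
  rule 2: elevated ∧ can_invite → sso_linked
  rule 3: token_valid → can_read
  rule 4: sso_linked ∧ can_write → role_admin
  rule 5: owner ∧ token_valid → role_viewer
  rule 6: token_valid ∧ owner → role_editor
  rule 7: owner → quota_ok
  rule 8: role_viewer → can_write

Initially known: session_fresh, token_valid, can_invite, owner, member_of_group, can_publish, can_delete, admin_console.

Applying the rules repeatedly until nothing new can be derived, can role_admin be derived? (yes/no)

yes

Round 1 — rule 1, rule 3, rule 5, rule 6, rule 7, derive elevated, can_read, role_viewer, role_editor, quota_ok.
Round 2 — rule 2, rule 8, derive sso_linked, can_write.
Round 3 — rule 4, derive role_admin.
role_admin appears in round 3, so it is derivable.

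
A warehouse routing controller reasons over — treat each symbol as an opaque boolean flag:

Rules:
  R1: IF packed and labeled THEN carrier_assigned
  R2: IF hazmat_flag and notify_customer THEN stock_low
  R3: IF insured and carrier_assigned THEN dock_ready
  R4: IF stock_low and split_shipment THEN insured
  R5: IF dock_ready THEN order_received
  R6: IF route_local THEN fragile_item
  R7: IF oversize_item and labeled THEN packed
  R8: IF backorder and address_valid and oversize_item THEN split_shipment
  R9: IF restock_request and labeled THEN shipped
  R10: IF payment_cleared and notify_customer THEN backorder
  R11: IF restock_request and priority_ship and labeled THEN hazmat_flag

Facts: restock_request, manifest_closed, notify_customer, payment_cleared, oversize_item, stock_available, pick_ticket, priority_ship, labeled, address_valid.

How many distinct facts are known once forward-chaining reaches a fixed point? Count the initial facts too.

20

Round 1 — R7, R9, R10, R11, derive packed, shipped, backorder, hazmat_flag.
Round 2 — R1, R2, R8, derive carrier_assigned, stock_low, split_shipment.
Round 3 — R4, derive insured.
Round 4 — R3, derive dock_ready.
Round 5 — R5, derive order_received.
Closure: {address_valid, backorder, carrier_assigned, dock_ready, hazmat_flag, insured, labeled, manifest_closed, notify_customer, order_received, oversize_item, packed, payment_cleared, pick_ticket, priority_ship, restock_request, shipped, split_shipment, stock_available, stock_low} — 20 facts.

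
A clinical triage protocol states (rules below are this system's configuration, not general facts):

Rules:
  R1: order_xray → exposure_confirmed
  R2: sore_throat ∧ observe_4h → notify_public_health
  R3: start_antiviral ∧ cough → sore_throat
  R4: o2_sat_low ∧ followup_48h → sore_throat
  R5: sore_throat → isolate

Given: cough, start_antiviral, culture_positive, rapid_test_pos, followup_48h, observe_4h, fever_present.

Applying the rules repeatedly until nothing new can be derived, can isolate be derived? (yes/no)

yes

Round 1 — R3, derive sore_throat.
Round 2 — R2, R5, derive notify_public_health, isolate.
isolate appears in round 2, so it is derivable.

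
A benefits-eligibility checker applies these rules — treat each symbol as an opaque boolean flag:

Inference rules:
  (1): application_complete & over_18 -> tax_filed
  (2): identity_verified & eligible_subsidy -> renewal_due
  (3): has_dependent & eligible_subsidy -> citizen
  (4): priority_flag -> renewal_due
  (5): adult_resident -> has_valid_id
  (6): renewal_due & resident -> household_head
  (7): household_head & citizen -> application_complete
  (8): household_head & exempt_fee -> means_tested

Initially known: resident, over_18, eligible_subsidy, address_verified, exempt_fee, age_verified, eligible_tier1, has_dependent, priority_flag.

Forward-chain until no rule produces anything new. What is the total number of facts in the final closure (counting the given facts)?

Round 1: (3) [has_dependent & eligible_subsidy -> citizen]; (4) [priority_flag -> renewal_due]. Adds citizen, renewal_due.
Round 2: (6) [renewal_due & resident -> household_head]. Adds household_head.
Round 3: (7) [household_head & citizen -> application_complete]; (8) [household_head & exempt_fee -> means_tested]. Adds application_complete, means_tested.
Round 4: (1) [application_complete & over_18 -> tax_filed]. Adds tax_filed.
Closure: {address_verified, age_verified, application_complete, citizen, eligible_subsidy, eligible_tier1, exempt_fee, has_dependent, household_head, means_tested, over_18, priority_flag, renewal_due, resident, tax_filed} — 15 facts.

15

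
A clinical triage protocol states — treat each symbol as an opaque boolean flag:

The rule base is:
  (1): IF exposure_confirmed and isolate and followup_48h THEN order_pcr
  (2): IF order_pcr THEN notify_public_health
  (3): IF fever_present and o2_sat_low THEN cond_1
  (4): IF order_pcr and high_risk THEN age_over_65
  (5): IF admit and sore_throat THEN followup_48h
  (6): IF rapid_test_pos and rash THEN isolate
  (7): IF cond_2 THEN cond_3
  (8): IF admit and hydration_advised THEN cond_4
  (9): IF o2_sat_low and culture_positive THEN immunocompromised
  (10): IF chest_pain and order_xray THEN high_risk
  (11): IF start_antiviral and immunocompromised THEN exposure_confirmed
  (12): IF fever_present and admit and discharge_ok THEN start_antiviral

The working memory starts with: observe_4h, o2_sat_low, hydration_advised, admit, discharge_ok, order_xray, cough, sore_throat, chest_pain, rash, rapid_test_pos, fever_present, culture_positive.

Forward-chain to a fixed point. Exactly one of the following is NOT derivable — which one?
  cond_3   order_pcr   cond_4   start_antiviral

Round 1 fires (3), (5), (6), (8), (9), (10), (12), giving cond_1, followup_48h, isolate, cond_4, immunocompromised, high_risk, start_antiviral.
Round 2 fires (11), giving exposure_confirmed.
Round 3 fires (1), giving order_pcr.
Round 4 fires (2), (4), giving notify_public_health, age_over_65.
Derived: order_pcr (round 3), start_antiviral (round 1), cond_4 (round 1). cond_3 never appears in any round.

cond_3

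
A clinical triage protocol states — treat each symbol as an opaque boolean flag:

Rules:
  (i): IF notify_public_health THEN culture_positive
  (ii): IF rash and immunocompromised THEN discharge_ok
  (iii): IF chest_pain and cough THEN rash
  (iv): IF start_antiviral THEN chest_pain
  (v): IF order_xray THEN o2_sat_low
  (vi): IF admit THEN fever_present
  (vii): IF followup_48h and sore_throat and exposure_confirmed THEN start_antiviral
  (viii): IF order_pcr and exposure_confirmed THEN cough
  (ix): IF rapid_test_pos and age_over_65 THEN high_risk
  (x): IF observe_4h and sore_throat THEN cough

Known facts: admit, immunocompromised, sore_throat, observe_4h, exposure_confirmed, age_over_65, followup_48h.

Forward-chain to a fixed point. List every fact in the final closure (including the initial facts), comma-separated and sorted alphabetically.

admit, age_over_65, chest_pain, cough, discharge_ok, exposure_confirmed, fever_present, followup_48h, immunocompromised, observe_4h, rash, sore_throat, start_antiviral

Round 1: (vi) [IF admit THEN fever_present]; (vii) [IF followup_48h and sore_throat and exposure_confirmed THEN start_antiviral]; (x) [IF observe_4h and sore_throat THEN cough]. New: fever_present, start_antiviral, cough.
Round 2: (iv) [IF start_antiviral THEN chest_pain]. New: chest_pain.
Round 3: (iii) [IF chest_pain and cough THEN rash]. New: rash.
Round 4: (ii) [IF rash and immunocompromised THEN discharge_ok]. New: discharge_ok.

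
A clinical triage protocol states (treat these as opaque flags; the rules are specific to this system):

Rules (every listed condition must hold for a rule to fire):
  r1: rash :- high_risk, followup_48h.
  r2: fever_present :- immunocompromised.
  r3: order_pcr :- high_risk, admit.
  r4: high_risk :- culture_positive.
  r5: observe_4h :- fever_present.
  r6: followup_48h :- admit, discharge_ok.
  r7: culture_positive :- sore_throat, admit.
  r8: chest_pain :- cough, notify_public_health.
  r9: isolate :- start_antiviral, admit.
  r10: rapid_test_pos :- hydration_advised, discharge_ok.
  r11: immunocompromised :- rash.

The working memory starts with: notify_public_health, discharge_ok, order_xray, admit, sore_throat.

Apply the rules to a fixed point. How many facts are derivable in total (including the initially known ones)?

Round 1: r6 [followup_48h :- admit, discharge_ok.]; r7 [culture_positive :- sore_throat, admit.]. New: followup_48h, culture_positive.
Round 2: r4 [high_risk :- culture_positive.]. New: high_risk.
Round 3: r1 [rash :- high_risk, followup_48h.]; r3 [order_pcr :- high_risk, admit.]. New: rash, order_pcr.
Round 4: r11 [immunocompromised :- rash.]. New: immunocompromised.
Round 5: r2 [fever_present :- immunocompromised.]. New: fever_present.
Round 6: r5 [observe_4h :- fever_present.]. New: observe_4h.
Closure: {admit, culture_positive, discharge_ok, fever_present, followup_48h, high_risk, immunocompromised, notify_public_health, observe_4h, order_pcr, order_xray, rash, sore_throat} — 13 facts.

13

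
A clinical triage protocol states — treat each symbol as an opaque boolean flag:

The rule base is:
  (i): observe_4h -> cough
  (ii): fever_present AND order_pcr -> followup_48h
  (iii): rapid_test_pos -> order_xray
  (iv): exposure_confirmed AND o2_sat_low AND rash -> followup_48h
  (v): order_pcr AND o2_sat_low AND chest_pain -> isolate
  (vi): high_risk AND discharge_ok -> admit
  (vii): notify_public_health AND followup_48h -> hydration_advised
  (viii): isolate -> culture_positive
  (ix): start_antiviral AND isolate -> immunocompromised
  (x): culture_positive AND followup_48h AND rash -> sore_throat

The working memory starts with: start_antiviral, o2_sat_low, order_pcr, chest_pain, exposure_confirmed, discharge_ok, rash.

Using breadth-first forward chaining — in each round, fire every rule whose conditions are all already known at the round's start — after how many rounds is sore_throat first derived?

3

Round 1: (iv) [exposure_confirmed AND o2_sat_low AND rash -> followup_48h]; (v) [order_pcr AND o2_sat_low AND chest_pain -> isolate]. New: followup_48h, isolate.
Round 2: (viii) [isolate -> culture_positive]; (ix) [start_antiviral AND isolate -> immunocompromised]. New: culture_positive, immunocompromised.
Round 3: (x) [culture_positive AND followup_48h AND rash -> sore_throat]. New: sore_throat.
sore_throat first appears in round 3.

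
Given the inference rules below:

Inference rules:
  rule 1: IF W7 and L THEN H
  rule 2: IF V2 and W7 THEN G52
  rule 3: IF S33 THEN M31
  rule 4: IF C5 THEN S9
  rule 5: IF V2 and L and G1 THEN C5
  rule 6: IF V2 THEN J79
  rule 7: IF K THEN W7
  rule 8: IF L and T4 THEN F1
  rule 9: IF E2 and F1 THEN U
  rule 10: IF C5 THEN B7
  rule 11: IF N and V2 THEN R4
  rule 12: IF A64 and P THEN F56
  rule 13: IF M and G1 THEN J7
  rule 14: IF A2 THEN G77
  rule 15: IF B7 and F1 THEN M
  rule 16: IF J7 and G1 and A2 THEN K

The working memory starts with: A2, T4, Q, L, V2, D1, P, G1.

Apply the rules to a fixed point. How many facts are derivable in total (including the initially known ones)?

Round 1: rule 5 [IF V2 and L and G1 THEN C5]; rule 6 [IF V2 THEN J79]; rule 8 [IF L and T4 THEN F1]; rule 14 [IF A2 THEN G77]. Adds C5, J79, F1, G77.
Round 2: rule 4 [IF C5 THEN S9]; rule 10 [IF C5 THEN B7]. Adds S9, B7.
Round 3: rule 15 [IF B7 and F1 THEN M]. Adds M.
Round 4: rule 13 [IF M and G1 THEN J7]. Adds J7.
Round 5: rule 16 [IF J7 and G1 and A2 THEN K]. Adds K.
Round 6: rule 7 [IF K THEN W7]. Adds W7.
Round 7: rule 1 [IF W7 and L THEN H]; rule 2 [IF V2 and W7 THEN G52]. Adds H, G52.
Closure: {A2, B7, C5, D1, F1, G1, G52, G77, H, J7, J79, K, L, M, P, Q, S9, T4, V2, W7} — 20 facts.

20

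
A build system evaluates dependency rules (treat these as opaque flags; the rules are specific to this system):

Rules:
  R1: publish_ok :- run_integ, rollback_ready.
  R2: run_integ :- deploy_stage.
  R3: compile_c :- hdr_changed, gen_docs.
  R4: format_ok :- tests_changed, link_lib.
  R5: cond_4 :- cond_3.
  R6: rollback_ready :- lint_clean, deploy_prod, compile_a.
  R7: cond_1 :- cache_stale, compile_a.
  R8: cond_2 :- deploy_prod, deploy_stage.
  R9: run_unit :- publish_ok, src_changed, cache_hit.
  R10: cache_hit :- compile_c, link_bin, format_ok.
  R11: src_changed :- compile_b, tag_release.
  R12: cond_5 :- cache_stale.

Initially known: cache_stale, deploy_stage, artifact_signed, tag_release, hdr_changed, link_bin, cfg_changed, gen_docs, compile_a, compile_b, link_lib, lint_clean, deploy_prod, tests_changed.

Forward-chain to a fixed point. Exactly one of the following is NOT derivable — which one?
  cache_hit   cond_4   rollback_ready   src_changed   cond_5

cond_4

[1] R2 [run_integ :- deploy_stage.]; R3 [compile_c :- hdr_changed, gen_docs.]; R4 [format_ok :- tests_changed, link_lib.]; R6 [rollback_ready :- lint_clean, deploy_prod, compile_a.]; R7 [cond_1 :- cache_stale, compile_a.]; R8 [cond_2 :- deploy_prod, deploy_stage.]; R11 [src_changed :- compile_b, tag_release.]; R12 [cond_5 :- cache_stale.]. ⇒ new: run_integ, compile_c, format_ok, rollback_ready, cond_1, cond_2, src_changed, cond_5.
[2] R1 [publish_ok :- run_integ, rollback_ready.]; R10 [cache_hit :- compile_c, link_bin, format_ok.]. ⇒ new: publish_ok, cache_hit.
[3] R9 [run_unit :- publish_ok, src_changed, cache_hit.]. ⇒ new: run_unit.
Derived: cond_5 (round 1), cache_hit (round 2), src_changed (round 1), rollback_ready (round 1). cond_4 never appears in any round.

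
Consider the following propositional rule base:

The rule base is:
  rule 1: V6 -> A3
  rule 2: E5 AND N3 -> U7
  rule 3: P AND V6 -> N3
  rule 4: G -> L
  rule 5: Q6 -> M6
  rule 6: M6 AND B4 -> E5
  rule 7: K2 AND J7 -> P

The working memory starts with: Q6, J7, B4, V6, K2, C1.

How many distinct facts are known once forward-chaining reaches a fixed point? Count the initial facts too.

12

Round 1 — rule 1, rule 5, rule 7, derive A3, M6, P.
Round 2 — rule 3, rule 6, derive N3, E5.
Round 3 — rule 2, derive U7.
Closure: {A3, B4, C1, E5, J7, K2, M6, N3, P, Q6, U7, V6} — 12 facts.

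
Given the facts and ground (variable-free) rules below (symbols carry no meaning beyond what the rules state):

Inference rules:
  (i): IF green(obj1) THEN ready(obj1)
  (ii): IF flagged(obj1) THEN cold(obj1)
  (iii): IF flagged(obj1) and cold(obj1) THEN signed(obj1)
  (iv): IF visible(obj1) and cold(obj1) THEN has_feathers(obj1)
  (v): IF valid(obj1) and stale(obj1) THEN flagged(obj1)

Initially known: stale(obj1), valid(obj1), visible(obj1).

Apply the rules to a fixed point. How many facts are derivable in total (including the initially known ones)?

Round 1: (v) [IF valid(obj1) and stale(obj1) THEN flagged(obj1)]. Adds flagged(obj1).
Round 2: (ii) [IF flagged(obj1) THEN cold(obj1)]. Adds cold(obj1).
Round 3: (iii) [IF flagged(obj1) and cold(obj1) THEN signed(obj1)]; (iv) [IF visible(obj1) and cold(obj1) THEN has_feathers(obj1)]. Adds signed(obj1), has_feathers(obj1).
Closure: {cold(obj1), flagged(obj1), has_feathers(obj1), signed(obj1), stale(obj1), valid(obj1), visible(obj1)} — 7 facts.

7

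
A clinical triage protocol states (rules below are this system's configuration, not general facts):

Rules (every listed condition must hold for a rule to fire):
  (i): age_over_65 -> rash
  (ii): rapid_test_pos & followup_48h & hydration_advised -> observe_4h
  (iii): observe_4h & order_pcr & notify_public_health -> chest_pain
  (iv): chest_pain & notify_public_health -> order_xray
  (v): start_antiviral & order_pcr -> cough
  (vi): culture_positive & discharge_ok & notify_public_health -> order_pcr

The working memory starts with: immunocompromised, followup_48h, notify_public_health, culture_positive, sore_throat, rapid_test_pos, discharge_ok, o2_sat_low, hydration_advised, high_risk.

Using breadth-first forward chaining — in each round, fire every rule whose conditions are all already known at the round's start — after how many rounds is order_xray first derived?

3

Round 1 — (ii), (vi), derive observe_4h, order_pcr.
Round 2 — (iii), derive chest_pain.
Round 3 — (iv), derive order_xray.
order_xray first appears in round 3.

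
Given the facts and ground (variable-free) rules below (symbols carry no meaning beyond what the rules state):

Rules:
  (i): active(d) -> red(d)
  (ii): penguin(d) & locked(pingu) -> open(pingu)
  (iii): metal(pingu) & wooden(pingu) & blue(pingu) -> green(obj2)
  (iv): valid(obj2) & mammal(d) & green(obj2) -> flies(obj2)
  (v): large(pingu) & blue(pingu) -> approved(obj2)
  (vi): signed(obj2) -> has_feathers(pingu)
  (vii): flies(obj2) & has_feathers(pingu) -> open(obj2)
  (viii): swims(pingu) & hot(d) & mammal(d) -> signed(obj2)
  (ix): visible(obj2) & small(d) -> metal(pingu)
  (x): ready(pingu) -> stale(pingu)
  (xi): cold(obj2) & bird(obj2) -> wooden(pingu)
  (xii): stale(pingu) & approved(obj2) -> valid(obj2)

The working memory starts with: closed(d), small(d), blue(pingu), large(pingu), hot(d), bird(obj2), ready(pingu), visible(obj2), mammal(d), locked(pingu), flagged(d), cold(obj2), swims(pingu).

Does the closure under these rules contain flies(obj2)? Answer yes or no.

yes

Round 1 — (v), (viii), (ix), (x), (xi), derive approved(obj2), signed(obj2), metal(pingu), stale(pingu), wooden(pingu).
Round 2 — (iii), (vi), (xii), derive green(obj2), has_feathers(pingu), valid(obj2).
Round 3 — (iv), derive flies(obj2).
Round 4 — (vii), derive open(obj2).
flies(obj2) appears in round 3, so it is derivable.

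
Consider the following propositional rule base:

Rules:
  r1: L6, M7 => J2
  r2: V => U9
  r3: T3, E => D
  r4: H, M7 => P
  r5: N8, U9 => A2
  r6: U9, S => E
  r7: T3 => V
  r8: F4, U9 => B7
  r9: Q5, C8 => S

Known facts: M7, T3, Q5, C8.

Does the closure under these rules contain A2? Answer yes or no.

no

[1] r7 [T3 => V]; r9 [Q5, C8 => S]. ⇒ new: V, S.
[2] r2 [V => U9]. ⇒ new: U9.
[3] r6 [U9, S => E]. ⇒ new: E.
[4] r3 [T3, E => D]. ⇒ new: D.
Fixed point reached. A2 is concluded only by r5; r5 needs N8 (never derived).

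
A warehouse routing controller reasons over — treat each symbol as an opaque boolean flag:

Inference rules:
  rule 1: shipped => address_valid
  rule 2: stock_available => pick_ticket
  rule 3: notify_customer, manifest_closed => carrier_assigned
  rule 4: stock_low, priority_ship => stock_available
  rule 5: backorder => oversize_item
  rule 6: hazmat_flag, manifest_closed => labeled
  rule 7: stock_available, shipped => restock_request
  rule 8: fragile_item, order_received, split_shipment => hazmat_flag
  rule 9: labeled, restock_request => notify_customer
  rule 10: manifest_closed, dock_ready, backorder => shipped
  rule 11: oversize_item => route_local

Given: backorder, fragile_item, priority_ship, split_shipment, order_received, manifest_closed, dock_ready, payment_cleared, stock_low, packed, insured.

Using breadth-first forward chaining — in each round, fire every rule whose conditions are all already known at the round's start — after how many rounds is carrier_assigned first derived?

Round 1 fires rule 4, rule 5, rule 8, rule 10, giving stock_available, oversize_item, hazmat_flag, shipped.
Round 2 fires rule 1, rule 2, rule 6, rule 7, rule 11, giving address_valid, pick_ticket, labeled, restock_request, route_local.
Round 3 fires rule 9, giving notify_customer.
Round 4 fires rule 3, giving carrier_assigned.
carrier_assigned first appears in round 4.

4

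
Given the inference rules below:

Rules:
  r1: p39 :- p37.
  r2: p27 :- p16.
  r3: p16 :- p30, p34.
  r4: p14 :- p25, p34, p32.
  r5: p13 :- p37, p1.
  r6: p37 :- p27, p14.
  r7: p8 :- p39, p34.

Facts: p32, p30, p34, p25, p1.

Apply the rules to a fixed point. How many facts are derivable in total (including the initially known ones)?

12

Round 1: r3 [p16 :- p30, p34.]; r4 [p14 :- p25, p34, p32.]. Adds p16, p14.
Round 2: r2 [p27 :- p16.]. Adds p27.
Round 3: r6 [p37 :- p27, p14.]. Adds p37.
Round 4: r1 [p39 :- p37.]; r5 [p13 :- p37, p1.]. Adds p39, p13.
Round 5: r7 [p8 :- p39, p34.]. Adds p8.
Closure: {p1, p13, p14, p16, p25, p27, p30, p32, p34, p37, p39, p8} — 12 facts.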